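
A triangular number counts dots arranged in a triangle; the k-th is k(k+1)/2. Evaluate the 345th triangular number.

The 345th triangular number is n(n+1)/2 with n = 345.
345·346/2 = 119370/2 = 59685.

59685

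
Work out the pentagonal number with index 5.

35

5·(3·5 − 1)/2 = 5·14/2 = 5·7 = 35.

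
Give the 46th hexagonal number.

4186

46·(2·46 − 1) = 46·91 = 4186.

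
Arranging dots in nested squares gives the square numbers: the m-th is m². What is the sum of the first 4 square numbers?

Σ_{i=1}^{4} i² = 4·5·9/6 = 30.

30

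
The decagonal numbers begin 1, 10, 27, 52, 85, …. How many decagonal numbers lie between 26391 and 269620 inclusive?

179

The n-th decagonal number is n(4n−3).
Smallest index with value ≥ 26391: n = 82 (giving 26650).
Largest index with value ≤ 269620: n = 260 (giving 269620).
Indices 82 through 260: 179 terms.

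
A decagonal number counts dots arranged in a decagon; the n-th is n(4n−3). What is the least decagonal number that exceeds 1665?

Solve n(4n−3) > 1665 for integer n.
The largest n with value ≤ 1665 is 20 (since 1540 ≤ 1665 < 1701), so the first above is n = 21, value 1701.

1701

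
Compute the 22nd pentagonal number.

The 22nd pentagonal number is n(3n−1)/2 with n = 22.
22·(3·22 − 1)/2 = 22·65/2 = 715.

715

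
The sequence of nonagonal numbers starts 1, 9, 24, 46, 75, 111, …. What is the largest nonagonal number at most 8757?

8625

Solve n(7n−5)/2 ≤ 8757 for integer n.
n = 50 gives 8625 ≤ 8757, while n = 51 gives 8976 > 8757; so the answer is 8625.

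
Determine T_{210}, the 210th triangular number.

22155

210·211/2 = 44310/2 = 22155.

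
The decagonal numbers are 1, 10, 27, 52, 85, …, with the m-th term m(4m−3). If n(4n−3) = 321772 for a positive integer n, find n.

Set n(4n−3) = 321772, giving 4n² − 3n − 321772 = 0.
So n = (3 + 2269) / 8 = 2272/8 = 284.

284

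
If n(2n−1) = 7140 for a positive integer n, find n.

Set n(2n−1) = 7140, giving 2n² − n − 7140 = 0.
The discriminant is 1 + 8·7140 = 57121, and √57121 = 239.
So n = (1 + 239) / 4 = 240/4 = 60.

60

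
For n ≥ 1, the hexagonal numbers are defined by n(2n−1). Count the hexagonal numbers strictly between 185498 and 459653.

175

The n-th hexagonal number is n(2n−1).
Smallest index with value > 185498: n = 305 (giving 185745).
Largest index with value < 459653: n = 479 (giving 458403).
Indices 305 through 479: 175 terms.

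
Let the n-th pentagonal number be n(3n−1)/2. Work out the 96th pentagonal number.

13776

96·(3·96 − 1)/2 = 96·287/2 = 13776.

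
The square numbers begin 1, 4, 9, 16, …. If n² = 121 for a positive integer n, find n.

We need n² = 121, so n = √121 = 11.
Check: 11² = 121. ✓

11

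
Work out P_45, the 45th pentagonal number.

3015

The 45th pentagonal number is n(3n−1)/2 with n = 45.
45·(3·45 − 1)/2 = 45·134/2 = 45·67 = 3015.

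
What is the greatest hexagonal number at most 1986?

Solve n(2n−1) ≤ 1986 for integer n.
n = 31 gives 1891 ≤ 1986, while n = 32 gives 2016 > 1986; so the answer is 1891.

1891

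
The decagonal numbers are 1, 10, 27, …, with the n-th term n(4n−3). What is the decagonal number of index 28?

The 28th decagonal number is n(4n−3) with n = 28.
28·(4·28 − 3) = 28·109 = 3052.

3052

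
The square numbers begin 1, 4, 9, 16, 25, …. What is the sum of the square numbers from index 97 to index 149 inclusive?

Σ_{i=97}^{149} i² = 1113775 − 299536 = 814239.

814239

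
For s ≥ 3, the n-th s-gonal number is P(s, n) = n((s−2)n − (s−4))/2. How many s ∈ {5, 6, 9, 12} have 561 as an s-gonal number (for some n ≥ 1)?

s = 5: P(5, 19) = 532 and P(5, 20) = 590; 561 is not s-gonal.
s = 6: P(6, 17) = 561. ✓
s = 9: P(9, 13) = 559 and P(9, 14) = 651; 561 is not s-gonal.
s = 12: P(12, 11) = 561. ✓
Hits: s ∈ {6, 12} → 2.

2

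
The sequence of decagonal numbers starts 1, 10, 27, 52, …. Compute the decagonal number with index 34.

4522

34·(4·34 − 3) = 34·133 = 4522.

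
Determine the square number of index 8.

64

8² = 64.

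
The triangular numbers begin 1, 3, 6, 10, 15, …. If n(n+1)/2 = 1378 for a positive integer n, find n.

Set n(n+1)/2 = 1378, giving n² + n − 2756 = 0.
So n = (-1 + 105) / 2 = 104/2 = 52.
Check: 52·53/2 = 1378. ✓

52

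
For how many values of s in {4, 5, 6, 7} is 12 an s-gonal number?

1

s = 4: P(4, 3) = 9 and P(4, 4) = 16; 12 is not s-gonal.
s = 5: P(5, 3) = 12. ✓
s = 6: P(6, 2) = 6 and P(6, 3) = 15; 12 is not s-gonal.
s = 7: P(7, 2) = 7 and P(7, 3) = 18; 12 is not s-gonal.
Hits: s ∈ {5} → 1.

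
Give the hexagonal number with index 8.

120

8·(2·8 − 1) = 8·15 = 120.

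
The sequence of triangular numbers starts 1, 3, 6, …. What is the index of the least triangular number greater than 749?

39

Solve n(n+1)/2 > 749 for integer n.
The largest n with value ≤ 749 is 38 (since 741 ≤ 749 < 780), so the first above is n = 39, value 780.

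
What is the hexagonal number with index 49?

4753

The 49th hexagonal number is n(2n−1) with n = 49.
49·(2·49 − 1) = 49·97 = 4753.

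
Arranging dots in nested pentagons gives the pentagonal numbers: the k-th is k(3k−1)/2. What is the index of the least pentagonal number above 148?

11

Solve n(3n−1)/2 > 148 for integer n.
The largest n with value ≤ 148 is 10 (since 145 ≤ 148 < 176), so the first above is n = 11, value 176.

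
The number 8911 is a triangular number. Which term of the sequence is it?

Set n(n+1)/2 = 8911, giving n² + n − 17822 = 0.
So n = (-1 + 267) / 2 = 266/2 = 133.
Check: 133·134/2 = 8911. ✓

133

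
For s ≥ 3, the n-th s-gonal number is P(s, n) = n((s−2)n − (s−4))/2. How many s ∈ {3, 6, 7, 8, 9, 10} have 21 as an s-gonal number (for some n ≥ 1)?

s = 3: P(3, 6) = 21. ✓
s = 6: P(6, 3) = 15 and P(6, 4) = 28; 21 is not s-gonal.
s = 7: P(7, 3) = 18 and P(7, 4) = 34; 21 is not s-gonal.
s = 8: P(8, 3) = 21. ✓
s = 9: P(9, 2) = 9 and P(9, 3) = 24; 21 is not s-gonal.
s = 10: P(10, 2) = 10 and P(10, 3) = 27; 21 is not s-gonal.
Hits: s ∈ {3, 8} → 2.

2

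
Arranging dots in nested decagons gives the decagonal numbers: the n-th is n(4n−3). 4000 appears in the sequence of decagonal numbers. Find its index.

32

Set n(4n−3) = 4000, giving 4n² − 3n − 4000 = 0.
The discriminant is 9 + 16·4000 = 64009, and √64009 = 253.
So n = (3 + 253) / 8 = 256/8 = 32.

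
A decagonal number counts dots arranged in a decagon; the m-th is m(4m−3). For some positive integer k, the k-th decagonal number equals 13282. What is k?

Set n(4n−3) = 13282, giving 4n² − 3n − 13282 = 0.
The discriminant is 9 + 16·13282 = 212521, and √212521 = 461.
So n = (3 + 461) / 8 = 464/8 = 58.

58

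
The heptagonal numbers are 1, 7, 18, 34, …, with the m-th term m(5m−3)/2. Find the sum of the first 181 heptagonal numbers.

Σ i(5i−3)/2 = (5Σi² − 3Σi) / 2 over i = 1..181.
Σi = 16471 and Σi² = 1992991.
(5·1992991 − 3·16471) / 2 = 9915542/2 = 4957771.

4957771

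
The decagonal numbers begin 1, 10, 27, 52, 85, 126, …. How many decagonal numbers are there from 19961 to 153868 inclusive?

125

The n-th decagonal number is n(4n−3).
Smallest index with value ≥ 19961: n = 72 (giving 20520).
Largest index with value ≤ 153868: n = 196 (giving 153076).
Indices 72 through 196: 125 terms.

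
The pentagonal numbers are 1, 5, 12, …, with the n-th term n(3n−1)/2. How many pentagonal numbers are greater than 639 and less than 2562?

21

The n-th pentagonal number is n(3n−1)/2.
Smallest index with value > 639: n = 21 (giving 651).
Largest index with value < 2562: n = 41 (giving 2501).
Indices 21 through 41: 21 terms.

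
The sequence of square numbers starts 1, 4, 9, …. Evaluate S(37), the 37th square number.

1369

37² = 1369.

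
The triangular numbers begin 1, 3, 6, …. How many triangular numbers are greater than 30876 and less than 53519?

78

The n-th triangular number is n(n+1)/2.
Smallest index with value > 30876: n = 249 (giving 31125).
Largest index with value < 53519: n = 326 (giving 53301).
Indices 249 through 326: 78 terms.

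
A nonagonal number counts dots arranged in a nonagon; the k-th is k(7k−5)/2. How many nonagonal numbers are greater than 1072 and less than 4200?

17

The n-th nonagonal number is n(7n−5)/2.
Smallest index with value > 1072: n = 18 (giving 1089).
Largest index with value < 4200: n = 34 (giving 3961).
Indices 18 through 34: 17 terms.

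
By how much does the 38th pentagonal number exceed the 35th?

38·(3·38 − 1)/2 = 2147 and 35·(3·35 − 1)/2 = 1820.
Difference: 2147 − 1820 = 327.

327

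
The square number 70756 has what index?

We need n² = 70756, so n = √70756 = 266.

266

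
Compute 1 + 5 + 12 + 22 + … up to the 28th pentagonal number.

11368

Σ i(3i−1)/2 = (3Σi² − Σi) / 2 over i = 1..28.
Σi = 406 and Σi² = 7714.
(3·7714 − 1·406) / 2 = 22736/2 = 11368.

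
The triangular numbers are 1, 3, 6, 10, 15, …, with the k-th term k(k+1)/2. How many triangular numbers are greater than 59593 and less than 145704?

The n-th triangular number is n(n+1)/2.
Smallest index with value > 59593: n = 345 (giving 59685).
Largest index with value < 145704: n = 539 (giving 145530).
Indices 345 through 539: 195 terms.

195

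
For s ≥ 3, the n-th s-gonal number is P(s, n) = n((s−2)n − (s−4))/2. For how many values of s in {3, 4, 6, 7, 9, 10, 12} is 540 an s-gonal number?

s = 3: P(3, 32) = 528 and P(3, 33) = 561; 540 is not s-gonal.
s = 4: P(4, 23) = 529 and P(4, 24) = 576; 540 is not s-gonal.
s = 6: P(6, 16) = 496 and P(6, 17) = 561; 540 is not s-gonal.
s = 7: P(7, 15) = 540. ✓
s = 9: P(9, 12) = 474 and P(9, 13) = 559; 540 is not s-gonal.
s = 10: P(10, 12) = 540. ✓
s = 12: P(12, 10) = 460 and P(12, 11) = 561; 540 is not s-gonal.
Hits: s ∈ {7, 10} → 2.

2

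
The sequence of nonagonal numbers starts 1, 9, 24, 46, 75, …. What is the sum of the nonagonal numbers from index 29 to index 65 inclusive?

296481

Σ i(7i−5)/2 = (7Σi² − 5Σi) / 2 over i = 29..65.
Σi = 2145 − 406 = 1739 and Σi² = 93665 − 7714 = 85951.
(7·85951 − 5·1739) / 2 = 592962/2 = 296481.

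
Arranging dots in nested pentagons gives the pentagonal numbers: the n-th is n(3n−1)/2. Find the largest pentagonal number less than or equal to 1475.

1426

Solve n(3n−1)/2 ≤ 1475 for integer n.
n = 31 gives 1426 ≤ 1475, while n = 32 gives 1520 > 1475; so the answer is 1426.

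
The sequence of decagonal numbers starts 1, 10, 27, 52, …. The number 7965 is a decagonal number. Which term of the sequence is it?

Set n(4n−3) = 7965, giving 4n² − 3n − 7965 = 0.
The discriminant is 9 + 16·7965 = 127449, and √127449 = 357.
So n = (3 + 357) / 8 = 360/8 = 45.

45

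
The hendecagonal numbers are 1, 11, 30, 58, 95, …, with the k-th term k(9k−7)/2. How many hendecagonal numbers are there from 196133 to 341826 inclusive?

67

The n-th hendecagonal number is n(9n−7)/2.
Smallest index with value ≥ 196133: n = 210 (giving 197715).
Largest index with value ≤ 341826: n = 276 (giving 341826).
Indices 210 through 276: 67 terms.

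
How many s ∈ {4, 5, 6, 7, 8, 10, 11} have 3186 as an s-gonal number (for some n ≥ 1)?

s = 4: P(4, 56) = 3136 and P(4, 57) = 3249; 3186 is not s-gonal.
s = 5: P(5, 46) = 3151 and P(5, 47) = 3290; 3186 is not s-gonal.
s = 6: P(6, 40) = 3160 and P(6, 41) = 3321; 3186 is not s-gonal.
s = 7: P(7, 36) = 3186. ✓
s = 8: P(8, 32) = 3008 and P(8, 33) = 3201; 3186 is not s-gonal.
s = 10: P(10, 28) = 3052 and P(10, 29) = 3277; 3186 is not s-gonal.
s = 11: P(11, 27) = 3186. ✓
Hits: s ∈ {7, 11} → 2.

2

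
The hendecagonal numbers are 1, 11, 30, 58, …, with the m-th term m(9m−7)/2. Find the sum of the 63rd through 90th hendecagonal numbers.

738108

Σ i(9i−7)/2 = (9Σi² − 7Σi) / 2 over i = 63..90.
Σi = 4095 − 1953 = 2142 and Σi² = 247065 − 81375 = 165690.
(9·165690 − 7·2142) / 2 = 1476216/2 = 738108.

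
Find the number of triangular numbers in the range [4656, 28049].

The n-th triangular number is n(n+1)/2.
Smallest index with value ≥ 4656: n = 96 (giving 4656).
Largest index with value ≤ 28049: n = 236 (giving 27966).
Indices 96 through 236: 141 terms.

141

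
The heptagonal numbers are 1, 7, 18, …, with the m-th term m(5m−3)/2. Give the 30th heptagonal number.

2205

The 30th heptagonal number is n(5n−3)/2 with n = 30.
30·(5·30 − 3)/2 = 30·147/2 = 2205.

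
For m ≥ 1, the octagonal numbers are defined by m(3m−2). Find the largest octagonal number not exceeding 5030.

Solve n(3n−2) ≤ 5030 for integer n.
n = 41 gives 4961 ≤ 5030, while n = 42 gives 5208 > 5030; so the answer is 4961.

4961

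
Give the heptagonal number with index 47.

5452

The 47th heptagonal number is n(5n−3)/2 with n = 47.
47·(5·47 − 3)/2 = 47·232/2 = 47·116 = 5452.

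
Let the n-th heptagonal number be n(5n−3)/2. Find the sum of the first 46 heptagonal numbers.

82156

Σ i(5i−3)/2 = (5Σi² − 3Σi) / 2 over i = 1..46.
Σi = 1081 and Σi² = 33511.
(5·33511 − 3·1081) / 2 = 164312/2 = 82156.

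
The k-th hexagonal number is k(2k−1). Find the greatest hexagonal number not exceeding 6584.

6441

Solve n(2n−1) ≤ 6584 for integer n.
n = 57 gives 6441 ≤ 6584, while n = 58 gives 6670 > 6584; so the answer is 6441.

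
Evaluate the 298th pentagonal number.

The 298th pentagonal number is n(3n−1)/2 with n = 298.
298·(3·298 − 1)/2 = 298·893/2 = 133057.

133057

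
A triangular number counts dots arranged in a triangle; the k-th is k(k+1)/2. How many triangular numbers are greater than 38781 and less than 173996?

The n-th triangular number is n(n+1)/2.
Smallest index with value > 38781: n = 279 (giving 39060).
Largest index with value < 173996: n = 589 (giving 173755).
Indices 279 through 589: 311 terms.

311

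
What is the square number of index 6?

36

6² = 36.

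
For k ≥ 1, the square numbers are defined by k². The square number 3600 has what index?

We need n² = 3600, so n = √3600 = 60.

60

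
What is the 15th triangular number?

120

The 15th triangular number is n(n+1)/2 with n = 15.
15·16/2 = 240/2 = 120.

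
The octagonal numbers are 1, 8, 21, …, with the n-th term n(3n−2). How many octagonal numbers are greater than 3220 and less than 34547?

The n-th octagonal number is n(3n−2).
Smallest index with value > 3220: n = 34 (giving 3400).
Largest index with value < 34547: n = 107 (giving 34133).
Indices 34 through 107: 74 terms.

74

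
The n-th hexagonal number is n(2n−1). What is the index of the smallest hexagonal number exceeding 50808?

Solve n(2n−1) > 50808 for integer n.
The largest n with value ≤ 50808 is 159 (since 50403 ≤ 50808 < 51040), so the first above is n = 160, value 51040.

160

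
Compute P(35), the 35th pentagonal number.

1820

35·(3·35 − 1)/2 = 35·104/2 = 35·52 = 1820.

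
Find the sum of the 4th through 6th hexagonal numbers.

Σ i(2i−1) = 2Σi² − Σi over i = 4..6.
Σi = 21 − 6 = 15 and Σi² = 91 − 14 = 77.
2·77 − 1·15 = 139.

139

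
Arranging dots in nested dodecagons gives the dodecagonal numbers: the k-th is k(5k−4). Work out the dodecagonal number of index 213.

225993

The 213th dodecagonal number is n(5n−4) with n = 213.
213·(5·213 − 4) = 213·1061 = 225993.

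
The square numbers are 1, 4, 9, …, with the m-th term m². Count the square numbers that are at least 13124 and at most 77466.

164

The n-th square number is n².
Smallest index with value ≥ 13124: n = 115 (giving 13225).
Largest index with value ≤ 77466: n = 278 (giving 77284).
Indices 115 through 278: 164 terms.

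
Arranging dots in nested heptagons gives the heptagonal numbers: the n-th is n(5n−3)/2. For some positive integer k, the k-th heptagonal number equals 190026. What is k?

Set n(5n−3)/2 = 190026, giving 5n² − 3n − 380052 = 0.
So n = (3 + 2757) / 10 = 2760/10 = 276.

276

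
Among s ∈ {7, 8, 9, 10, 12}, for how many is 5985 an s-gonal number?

s = 7: P(7, 49) = 5929 and P(7, 50) = 6175; 5985 is not s-gonal.
s = 8: P(8, 45) = 5985. ✓
s = 9: P(9, 41) = 5781 and P(9, 42) = 6069; 5985 is not s-gonal.
s = 10: P(10, 39) = 5967 and P(10, 40) = 6280; 5985 is not s-gonal.
s = 12: P(12, 35) = 5985. ✓
Hits: s ∈ {8, 12} → 2.

2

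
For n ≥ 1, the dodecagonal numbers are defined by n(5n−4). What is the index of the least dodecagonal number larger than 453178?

Solve n(5n−4) > 453178 for integer n.
The largest n with value ≤ 453178 is 301 (since 451801 ≤ 453178 < 454812), so the first above is n = 302, value 454812.

302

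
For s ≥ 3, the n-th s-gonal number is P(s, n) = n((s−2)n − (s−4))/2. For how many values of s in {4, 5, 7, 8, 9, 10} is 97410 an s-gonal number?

1

s = 4: P(4, 312) = 97344 and P(4, 313) = 97969; 97410 is not s-gonal.
s = 5: P(5, 255) = 97410. ✓
s = 7: P(7, 197) = 96727 and P(7, 198) = 97713; 97410 is not s-gonal.
s = 8: P(8, 180) = 96840 and P(8, 181) = 97921; 97410 is not s-gonal.
s = 9: P(9, 167) = 97194 and P(9, 168) = 98364; 97410 is not s-gonal.
s = 10: P(10, 156) = 96876 and P(10, 157) = 98125; 97410 is not s-gonal.
Hits: s ∈ {5} → 1.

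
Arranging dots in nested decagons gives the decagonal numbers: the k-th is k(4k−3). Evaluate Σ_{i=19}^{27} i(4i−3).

Σ i(4i−3) = 4Σi² − 3Σi over i = 19..27.
Σi = 378 − 171 = 207 and Σi² = 6930 − 2109 = 4821.
4·4821 − 3·207 = 18663.

18663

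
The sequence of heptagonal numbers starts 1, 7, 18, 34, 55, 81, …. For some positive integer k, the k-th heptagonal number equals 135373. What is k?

Set n(5n−3)/2 = 135373, giving 5n² − 3n − 270746 = 0.
The discriminant is 9 + 40·135373 = 5414929, and √5414929 = 2327.
So n = (3 + 2327) / 10 = 2330/10 = 233.

233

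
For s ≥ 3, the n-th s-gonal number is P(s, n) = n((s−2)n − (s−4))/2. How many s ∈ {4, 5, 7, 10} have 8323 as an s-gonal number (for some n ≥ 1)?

s = 4: P(4, 91) = 8281 and P(4, 92) = 8464; 8323 is not s-gonal.
s = 5: P(5, 74) = 8177 and P(5, 75) = 8400; 8323 is not s-gonal.
s = 7: P(7, 58) = 8323. ✓
s = 10: P(10, 45) = 7965 and P(10, 46) = 8326; 8323 is not s-gonal.
Hits: s ∈ {7} → 1.

1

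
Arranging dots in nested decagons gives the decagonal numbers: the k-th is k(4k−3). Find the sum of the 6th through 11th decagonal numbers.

Σ i(4i−3) = 4Σi² − 3Σi over i = 6..11.
Σi = 66 − 15 = 51 and Σi² = 506 − 55 = 451.
4·451 − 3·51 = 1651.

1651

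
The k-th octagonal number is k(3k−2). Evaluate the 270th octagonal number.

The 270th octagonal number is n(3n−2) with n = 270.
270·(3·270 − 2) = 270·808 = 218160.

218160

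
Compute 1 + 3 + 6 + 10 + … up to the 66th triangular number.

Σ i(i+1)/2 = (Σi² + Σi) / 2 over i = 1..66.
Σi = 2211 and Σi² = 98021.
(1·98021 + 1·2211) / 2 = 100232/2 = 50116.

50116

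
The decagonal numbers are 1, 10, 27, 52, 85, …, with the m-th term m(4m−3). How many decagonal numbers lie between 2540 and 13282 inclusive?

33

The n-th decagonal number is n(4n−3).
Smallest index with value ≥ 2540: n = 26 (giving 2626).
Largest index with value ≤ 13282: n = 58 (giving 13282).
Indices 26 through 58: 33 terms.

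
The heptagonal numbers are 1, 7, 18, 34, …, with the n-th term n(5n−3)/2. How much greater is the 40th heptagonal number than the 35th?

40·(5·40 − 3)/2 = 3940 and 35·(5·35 − 3)/2 = 3010.
Difference: 3940 − 3010 = 930.

930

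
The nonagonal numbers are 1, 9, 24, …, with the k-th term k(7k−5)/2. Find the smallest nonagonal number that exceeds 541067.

542341

Solve n(7n−5)/2 > 541067 for integer n.
The largest n with value ≤ 541067 is 393 (since 539589 ≤ 541067 < 542341), so the first above is n = 394, value 542341.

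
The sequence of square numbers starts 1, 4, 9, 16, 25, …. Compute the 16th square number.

The 16th square number is n² with n = 16.
16² = 256.

256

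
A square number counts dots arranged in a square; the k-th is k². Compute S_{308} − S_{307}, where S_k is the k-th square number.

615

n² − (n−1)² = 2n − 1, so 308² − 307² = 2·308 − 1 = 615.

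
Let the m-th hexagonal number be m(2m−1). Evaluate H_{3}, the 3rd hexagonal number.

15

The 3rd hexagonal number is n(2n−1) with n = 3.
3·(2·3 − 1) = 3·5 = 15.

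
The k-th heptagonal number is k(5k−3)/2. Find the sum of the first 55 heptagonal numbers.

140140

Σ i(5i−3)/2 = (5Σi² − 3Σi) / 2 over i = 1..55.
Σi = 1540 and Σi² = 56980.
(5·56980 − 3·1540) / 2 = 280280/2 = 140140.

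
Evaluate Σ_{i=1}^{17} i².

1785

Σ_{i=1}^{17} i² = 17·18·35/6 = 1785.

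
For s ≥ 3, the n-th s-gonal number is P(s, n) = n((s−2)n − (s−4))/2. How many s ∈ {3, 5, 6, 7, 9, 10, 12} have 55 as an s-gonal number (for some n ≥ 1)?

2

s = 3: P(3, 10) = 55. ✓
s = 5: P(5, 6) = 51 and P(5, 7) = 70; 55 is not s-gonal.
s = 6: P(6, 5) = 45 and P(6, 6) = 66; 55 is not s-gonal.
s = 7: P(7, 5) = 55. ✓
s = 9: P(9, 4) = 46 and P(9, 5) = 75; 55 is not s-gonal.
s = 10: P(10, 4) = 52 and P(10, 5) = 85; 55 is not s-gonal.
s = 12: P(12, 3) = 33 and P(12, 4) = 64; 55 is not s-gonal.
Hits: s ∈ {3, 7} → 2.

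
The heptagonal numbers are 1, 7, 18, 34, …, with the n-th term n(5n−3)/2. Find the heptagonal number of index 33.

2673

The 33rd heptagonal number is n(5n−3)/2 with n = 33.
33·(5·33 − 3)/2 = 33·162/2 = 33·81 = 2673.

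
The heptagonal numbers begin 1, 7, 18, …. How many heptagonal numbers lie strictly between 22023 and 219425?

202

The n-th heptagonal number is n(5n−3)/2.
Smallest index with value > 22023: n = 95 (giving 22420).
Largest index with value < 219425: n = 296 (giving 218596).
Indices 95 through 296: 202 terms.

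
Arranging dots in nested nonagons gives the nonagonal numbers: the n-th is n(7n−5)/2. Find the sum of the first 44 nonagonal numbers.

100320

Σ i(7i−5)/2 = (7Σi² − 5Σi) / 2 over i = 1..44.
Σi = 990 and Σi² = 29370.
(7·29370 − 5·990) / 2 = 200640/2 = 100320.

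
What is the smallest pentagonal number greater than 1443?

1520

Solve n(3n−1)/2 > 1443 for integer n.
The largest n with value ≤ 1443 is 31 (since 1426 ≤ 1443 < 1520), so the first above is n = 32, value 1520.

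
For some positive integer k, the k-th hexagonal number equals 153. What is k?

9

Set n(2n−1) = 153, giving 2n² − n − 153 = 0.
The discriminant is 1 + 8·153 = 1225, and √1225 = 35.
So n = (1 + 35) / 4 = 36/4 = 9.
Check: 9·(2·9 − 1) = 153. ✓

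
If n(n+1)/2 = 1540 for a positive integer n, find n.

55

Set n(n+1)/2 = 1540, giving n² + n − 3080 = 0.
The discriminant is 1 + 8·1540 = 12321, and √12321 = 111.
So n = (-1 + 111) / 2 = 110/2 = 55.
Check: 55·56/2 = 1540. ✓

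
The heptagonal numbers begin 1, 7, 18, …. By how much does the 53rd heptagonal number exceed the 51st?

517

53·(5·53 − 3)/2 = 6943 and 51·(5·51 − 3)/2 = 6426.
Difference: 6943 − 6426 = 517.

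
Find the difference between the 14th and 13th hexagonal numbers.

Consecutive hexagonal numbers differ by 4n − 3: here 4·14 − 3 = 53.

53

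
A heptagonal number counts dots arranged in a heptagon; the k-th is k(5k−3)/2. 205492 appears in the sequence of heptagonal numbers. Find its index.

287

Set n(5n−3)/2 = 205492, giving 5n² − 3n − 410984 = 0.
The discriminant is 9 + 40·205492 = 8219689, and √8219689 = 2867.
So n = (3 + 2867) / 10 = 2870/10 = 287.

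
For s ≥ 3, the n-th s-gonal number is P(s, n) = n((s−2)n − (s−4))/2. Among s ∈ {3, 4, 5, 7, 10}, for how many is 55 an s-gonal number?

2

s = 3: P(3, 10) = 55. ✓
s = 4: P(4, 7) = 49 and P(4, 8) = 64; 55 is not s-gonal.
s = 5: P(5, 6) = 51 and P(5, 7) = 70; 55 is not s-gonal.
s = 7: P(7, 5) = 55. ✓
s = 10: P(10, 4) = 52 and P(10, 5) = 85; 55 is not s-gonal.
Hits: s ∈ {3, 7} → 2.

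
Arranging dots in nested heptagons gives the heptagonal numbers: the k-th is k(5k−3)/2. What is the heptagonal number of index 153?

58293

153·(5·153 − 3)/2 = 153·762/2 = 153·381 = 58293.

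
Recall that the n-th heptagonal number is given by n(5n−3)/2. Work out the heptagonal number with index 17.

697

17·(5·17 − 3)/2 = 17·82/2 = 17·41 = 697.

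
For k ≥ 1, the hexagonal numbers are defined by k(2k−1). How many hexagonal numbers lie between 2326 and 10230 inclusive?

The n-th hexagonal number is n(2n−1).
Smallest index with value ≥ 2326: n = 35 (giving 2415).
Largest index with value ≤ 10230: n = 71 (giving 10011).
Indices 35 through 71: 37 terms.

37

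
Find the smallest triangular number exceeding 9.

10

Solve n(n+1)/2 > 9 for integer n.
The largest n with value ≤ 9 is 3 (since 6 ≤ 9 < 10), so the first above is n = 4, value 10.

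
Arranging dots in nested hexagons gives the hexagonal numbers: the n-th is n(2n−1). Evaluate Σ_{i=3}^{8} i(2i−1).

Σ i(2i−1) = 2Σi² − Σi over i = 3..8.
Σi = 36 − 3 = 33 and Σi² = 204 − 5 = 199.
2·199 − 1·33 = 365.

365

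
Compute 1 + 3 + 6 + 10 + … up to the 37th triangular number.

Σ i(i+1)/2 = (Σi² + Σi) / 2 over i = 1..37.
Σi = 703 and Σi² = 17575.
(1·17575 + 1·703) / 2 = 18278/2 = 9139.

9139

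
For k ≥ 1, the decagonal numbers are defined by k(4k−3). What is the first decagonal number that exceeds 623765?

626076

Solve n(4n−3) > 623765 for integer n.
The largest n with value ≤ 623765 is 395 (since 622915 ≤ 623765 < 626076), so the first above is n = 396, value 626076.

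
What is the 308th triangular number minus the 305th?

308·309/2 = 47586 and 305·306/2 = 46665.
Difference: 47586 − 46665 = 921.

921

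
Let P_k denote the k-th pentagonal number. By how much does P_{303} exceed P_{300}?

303·(3·303 − 1)/2 = 137562 and 300·(3·300 − 1)/2 = 134850.
Difference: 137562 − 134850 = 2712.

2712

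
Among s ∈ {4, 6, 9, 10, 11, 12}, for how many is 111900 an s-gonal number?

s = 4: P(4, 334) = 111556 and P(4, 335) = 112225; 111900 is not s-gonal.
s = 6: P(6, 236) = 111156 and P(6, 237) = 112101; 111900 is not s-gonal.
s = 9: P(9, 179) = 111696 and P(9, 180) = 112950; 111900 is not s-gonal.
s = 10: P(10, 167) = 111055 and P(10, 168) = 112392; 111900 is not s-gonal.
s = 11: P(11, 158) = 111785 and P(11, 159) = 113208; 111900 is not s-gonal.
s = 12: P(12, 150) = 111900. ✓
Hits: s ∈ {12} → 1.

1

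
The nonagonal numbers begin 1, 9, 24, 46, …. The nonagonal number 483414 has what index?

Set n(7n−5)/2 = 483414, giving 7n² − 5n − 966828 = 0.
So n = (5 + 5203) / 14 = 5208/14 = 372.
Check: 372·(7·372 − 5)/2 = 483414. ✓

372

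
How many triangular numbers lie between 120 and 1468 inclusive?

39

The n-th triangular number is n(n+1)/2.
Smallest index with value ≥ 120: n = 15 (giving 120).
Largest index with value ≤ 1468: n = 53 (giving 1431).
Indices 15 through 53: 39 terms.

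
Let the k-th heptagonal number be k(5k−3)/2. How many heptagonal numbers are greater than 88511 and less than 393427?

208

The n-th heptagonal number is n(5n−3)/2.
Smallest index with value > 88511: n = 189 (giving 89019).
Largest index with value < 393427: n = 396 (giving 391446).
Indices 189 through 396: 208 terms.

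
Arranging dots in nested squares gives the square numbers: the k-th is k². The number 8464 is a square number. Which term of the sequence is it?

92

We need n² = 8464, so n = √8464 = 92.
Check: 92² = 8464. ✓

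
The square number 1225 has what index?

We need n² = 1225, so n = √1225 = 35.

35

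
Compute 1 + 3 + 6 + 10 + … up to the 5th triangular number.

35

Σ i(i+1)/2 = (Σi² + Σi) / 2 over i = 1..5.
Σi = 15 and Σi² = 55.
(1·55 + 1·15) / 2 = 70/2 = 35.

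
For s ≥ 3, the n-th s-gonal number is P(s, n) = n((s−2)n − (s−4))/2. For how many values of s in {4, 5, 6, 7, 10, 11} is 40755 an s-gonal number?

2

s = 4: P(4, 201) = 40401 and P(4, 202) = 40804; 40755 is not s-gonal.
s = 5: P(5, 165) = 40755. ✓
s = 6: P(6, 143) = 40755. ✓
s = 7: P(7, 127) = 40132 and P(7, 128) = 40768; 40755 is not s-gonal.
s = 10: P(10, 101) = 40501 and P(10, 102) = 41310; 40755 is not s-gonal.
s = 11: P(11, 95) = 40280 and P(11, 96) = 41136; 40755 is not s-gonal.
Hits: s ∈ {5, 6} → 2.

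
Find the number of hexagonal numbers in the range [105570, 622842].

The n-th hexagonal number is n(2n−1).
Smallest index with value ≥ 105570: n = 230 (giving 105570).
Largest index with value ≤ 622842: n = 558 (giving 622170).
Indices 230 through 558: 329 terms.

329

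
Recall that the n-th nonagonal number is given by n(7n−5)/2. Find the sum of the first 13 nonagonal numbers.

Σ i(7i−5)/2 = (7Σi² − 5Σi) / 2 over i = 1..13.
Σi = 91 and Σi² = 819.
(7·819 − 5·91) / 2 = 5278/2 = 2639.

2639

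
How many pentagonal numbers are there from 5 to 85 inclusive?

6

The n-th pentagonal number is n(3n−1)/2.
Smallest index with value ≥ 5: n = 2 (giving 5).
Largest index with value ≤ 85: n = 7 (giving 70).
Indices 2 through 7: 6 terms.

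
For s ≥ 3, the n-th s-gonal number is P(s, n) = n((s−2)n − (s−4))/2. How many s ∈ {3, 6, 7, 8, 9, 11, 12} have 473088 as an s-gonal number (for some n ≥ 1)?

s = 3: P(3, 972) = 472878 and P(3, 973) = 473851; 473088 is not s-gonal.
s = 6: P(6, 486) = 471906 and P(6, 487) = 473851; 473088 is not s-gonal.
s = 7: P(7, 435) = 472410 and P(7, 436) = 474586; 473088 is not s-gonal.
s = 8: P(8, 397) = 472033 and P(8, 398) = 474416; 473088 is not s-gonal.
s = 9: P(9, 368) = 473064 and P(9, 369) = 475641; 473088 is not s-gonal.
s = 11: P(11, 324) = 471258 and P(11, 325) = 474175; 473088 is not s-gonal.
s = 12: P(12, 308) = 473088. ✓
Hits: s ∈ {12} → 1.

1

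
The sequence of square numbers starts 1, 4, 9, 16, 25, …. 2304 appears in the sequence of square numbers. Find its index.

We need n² = 2304, so n = √2304 = 48.
Check: 48² = 2304. ✓

48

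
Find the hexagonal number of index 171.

The 171st hexagonal number is n(2n−1) with n = 171.
171·(2·171 − 1) = 171·341 = 58311.

58311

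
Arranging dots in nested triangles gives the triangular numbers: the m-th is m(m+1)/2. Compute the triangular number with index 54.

54·55/2 = 2970/2 = 1485.

1485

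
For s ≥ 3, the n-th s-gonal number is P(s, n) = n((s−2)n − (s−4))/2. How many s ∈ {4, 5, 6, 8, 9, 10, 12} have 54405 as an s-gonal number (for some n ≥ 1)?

2

s = 4: P(4, 233) = 54289 and P(4, 234) = 54756; 54405 is not s-gonal.
s = 5: P(5, 190) = 54055 and P(5, 191) = 54626; 54405 is not s-gonal.
s = 6: P(6, 165) = 54285 and P(6, 166) = 54946; 54405 is not s-gonal.
s = 8: P(8, 135) = 54405. ✓
s = 9: P(9, 125) = 54375 and P(9, 126) = 55251; 54405 is not s-gonal.
s = 10: P(10, 117) = 54405. ✓
s = 12: P(12, 104) = 53664 and P(12, 105) = 54705; 54405 is not s-gonal.
Hits: s ∈ {8, 10} → 2.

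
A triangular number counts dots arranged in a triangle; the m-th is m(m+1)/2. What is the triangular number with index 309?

309·310/2 = 95790/2 = 47895.

47895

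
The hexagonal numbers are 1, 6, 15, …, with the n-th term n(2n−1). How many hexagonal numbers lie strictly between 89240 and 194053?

The n-th hexagonal number is n(2n−1).
Smallest index with value > 89240: n = 212 (giving 89676).
Largest index with value < 194053: n = 311 (giving 193131).
Indices 212 through 311: 100 terms.

100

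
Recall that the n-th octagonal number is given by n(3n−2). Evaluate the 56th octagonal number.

9296

The 56th octagonal number is n(3n−2) with n = 56.
56·(3·56 − 2) = 56·166 = 9296.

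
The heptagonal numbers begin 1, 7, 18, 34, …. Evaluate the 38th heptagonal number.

38·(5·38 − 3)/2 = 38·187/2 = 3553.

3553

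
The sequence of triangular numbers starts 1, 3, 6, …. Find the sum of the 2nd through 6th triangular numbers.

55

Σ i(i+1)/2 = (Σi² + Σi) / 2 over i = 2..6.
Σi = 21 − 1 = 20 and Σi² = 91 − 1 = 90.
(1·90 + 1·20) / 2 = 110/2 = 55.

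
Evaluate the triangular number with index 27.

27·28/2 = 756/2 = 378.

378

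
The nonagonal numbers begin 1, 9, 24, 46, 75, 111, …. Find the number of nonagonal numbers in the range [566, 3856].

20

The n-th nonagonal number is n(7n−5)/2.
Smallest index with value ≥ 566: n = 14 (giving 651).
Largest index with value ≤ 3856: n = 33 (giving 3729).
Indices 14 through 33: 20 terms.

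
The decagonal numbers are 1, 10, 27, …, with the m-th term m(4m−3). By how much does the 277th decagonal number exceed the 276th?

Consecutive decagonal numbers differ by 8n − 7: here 8·277 − 7 = 2209.

2209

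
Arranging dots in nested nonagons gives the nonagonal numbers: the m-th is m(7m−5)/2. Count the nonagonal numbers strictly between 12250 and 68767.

81

The n-th nonagonal number is n(7n−5)/2.
Smallest index with value > 12250: n = 60 (giving 12450).
Largest index with value < 68767: n = 140 (giving 68250).
Indices 60 through 140: 81 terms.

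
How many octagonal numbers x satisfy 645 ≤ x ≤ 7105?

The n-th octagonal number is n(3n−2).
Smallest index with value ≥ 645: n = 15 (giving 645).
Largest index with value ≤ 7105: n = 49 (giving 7105).
Indices 15 through 49: 35 terms.

35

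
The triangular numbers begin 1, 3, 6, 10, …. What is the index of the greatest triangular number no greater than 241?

Solve n(n+1)/2 ≤ 241 for integer n.
n = 21 gives 231 ≤ 241, while n = 22 gives 253 > 241; so the answer is index 21.

21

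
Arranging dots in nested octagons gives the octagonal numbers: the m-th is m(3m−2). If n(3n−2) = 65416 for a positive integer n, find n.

148

Set n(3n−2) = 65416, giving 3n² − 2n − 65416 = 0.
The discriminant is 4 + 12·65416 = 784996, and √784996 = 886.
So n = (2 + 886) / 6 = 888/6 = 148.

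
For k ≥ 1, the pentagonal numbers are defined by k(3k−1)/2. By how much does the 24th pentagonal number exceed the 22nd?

137

24·(3·24 − 1)/2 = 852 and 22·(3·22 − 1)/2 = 715.
Difference: 852 − 715 = 137.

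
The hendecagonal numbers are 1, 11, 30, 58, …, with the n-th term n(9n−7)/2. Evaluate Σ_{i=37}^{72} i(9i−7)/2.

491796

Σ i(9i−7)/2 = (9Σi² − 7Σi) / 2 over i = 37..72.
Σi = 2628 − 666 = 1962 and Σi² = 127020 − 16206 = 110814.
(9·110814 − 7·1962) / 2 = 983592/2 = 491796.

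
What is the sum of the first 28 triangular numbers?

Σ i(i+1)/2 = (Σi² + Σi) / 2 over i = 1..28.
Σi = 406 and Σi² = 7714.
(1·7714 + 1·406) / 2 = 8120/2 = 4060.

4060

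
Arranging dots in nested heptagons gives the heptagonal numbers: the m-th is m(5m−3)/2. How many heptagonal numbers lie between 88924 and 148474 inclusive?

The n-th heptagonal number is n(5n−3)/2.
Smallest index with value ≥ 88924: n = 189 (giving 89019).
Largest index with value ≤ 148474: n = 244 (giving 148474).
Indices 189 through 244: 56 terms.

56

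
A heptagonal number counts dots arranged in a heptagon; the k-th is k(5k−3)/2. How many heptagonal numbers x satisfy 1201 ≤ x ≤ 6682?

30

The n-th heptagonal number is n(5n−3)/2.
Smallest index with value ≥ 1201: n = 23 (giving 1288).
Largest index with value ≤ 6682: n = 52 (giving 6682).
Indices 23 through 52: 30 terms.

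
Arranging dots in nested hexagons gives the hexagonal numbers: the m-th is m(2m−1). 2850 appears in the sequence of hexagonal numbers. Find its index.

38

Set n(2n−1) = 2850, giving 2n² − n − 2850 = 0.
The discriminant is 1 + 8·2850 = 22801, and √22801 = 151.
So n = (1 + 151) / 4 = 152/4 = 38.
Check: 38·(2·38 − 1) = 2850. ✓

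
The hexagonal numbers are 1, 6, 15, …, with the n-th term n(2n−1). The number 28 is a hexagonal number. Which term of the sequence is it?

4

Set n(2n−1) = 28, giving 2n² − n − 28 = 0.
So n = (1 + 15) / 4 = 16/4 = 4.
Check: 4·(2·4 − 1) = 28. ✓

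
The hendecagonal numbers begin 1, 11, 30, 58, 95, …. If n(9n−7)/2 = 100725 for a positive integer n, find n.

Set n(9n−7)/2 = 100725, giving 9n² − 7n − 201450 = 0.
The discriminant is 49 + 72·100725 = 7252249, and √7252249 = 2693.
So n = (7 + 2693) / 18 = 2700/18 = 150.

150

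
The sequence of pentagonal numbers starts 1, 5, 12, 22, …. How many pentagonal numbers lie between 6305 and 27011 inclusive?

70

The n-th pentagonal number is n(3n−1)/2.
Smallest index with value ≥ 6305: n = 65 (giving 6305).
Largest index with value ≤ 27011: n = 134 (giving 26867).
Indices 65 through 134: 70 terms.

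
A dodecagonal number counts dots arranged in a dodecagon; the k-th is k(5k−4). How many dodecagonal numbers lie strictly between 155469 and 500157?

The n-th dodecagonal number is n(5n−4).
Smallest index with value > 155469: n = 177 (giving 155937).
Largest index with value < 500157: n = 316 (giving 498016).
Indices 177 through 316: 140 terms.

140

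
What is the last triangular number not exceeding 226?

210

Solve n(n+1)/2 ≤ 226 for integer n.
n = 20 gives 210 ≤ 226, while n = 21 gives 231 > 226; so the answer is 210.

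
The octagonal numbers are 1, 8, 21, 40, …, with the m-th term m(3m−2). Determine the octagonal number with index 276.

The 276th octagonal number is n(3n−2) with n = 276.
276·(3·276 − 2) = 276·826 = 227976.

227976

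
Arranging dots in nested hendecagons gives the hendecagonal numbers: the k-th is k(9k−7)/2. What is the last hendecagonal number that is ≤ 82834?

Solve n(9n−7)/2 ≤ 82834 for integer n.
n = 136 gives 82756 ≤ 82834, while n = 137 gives 83981 > 82834; so the answer is 82756.

82756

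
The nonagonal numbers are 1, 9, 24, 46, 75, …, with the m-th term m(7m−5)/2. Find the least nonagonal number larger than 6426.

6666

Solve n(7n−5)/2 > 6426 for integer n.
The largest n with value ≤ 6426 is 43 (since 6364 ≤ 6426 < 6666), so the first above is n = 44, value 6666.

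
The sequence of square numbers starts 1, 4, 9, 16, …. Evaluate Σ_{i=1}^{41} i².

Σ_{i=1}^{41} i² = 41·42·83/6 = 23821.

23821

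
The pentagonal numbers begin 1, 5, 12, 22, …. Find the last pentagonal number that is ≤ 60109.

59900

Solve n(3n−1)/2 ≤ 60109 for integer n.
n = 200 gives 59900 ≤ 60109, while n = 201 gives 60501 > 60109; so the answer is 59900.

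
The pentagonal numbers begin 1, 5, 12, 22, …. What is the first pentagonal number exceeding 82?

Solve n(3n−1)/2 > 82 for integer n.
The largest n with value ≤ 82 is 7 (since 70 ≤ 82 < 92), so the first above is n = 8, value 92.

92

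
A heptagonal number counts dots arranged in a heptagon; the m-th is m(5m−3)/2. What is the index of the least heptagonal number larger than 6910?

53

Solve n(5n−3)/2 > 6910 for integer n.
The largest n with value ≤ 6910 is 52 (since 6682 ≤ 6910 < 6943), so the first above is n = 53, value 6943.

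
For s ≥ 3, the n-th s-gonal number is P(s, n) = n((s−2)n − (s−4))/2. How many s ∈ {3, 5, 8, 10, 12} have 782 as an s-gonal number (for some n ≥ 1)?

s = 3: P(3, 39) = 780 and P(3, 40) = 820; 782 is not s-gonal.
s = 5: P(5, 23) = 782. ✓
s = 8: P(8, 16) = 736 and P(8, 17) = 833; 782 is not s-gonal.
s = 10: P(10, 14) = 742 and P(10, 15) = 855; 782 is not s-gonal.
s = 12: P(12, 12) = 672 and P(12, 13) = 793; 782 is not s-gonal.
Hits: s ∈ {5} → 1.

1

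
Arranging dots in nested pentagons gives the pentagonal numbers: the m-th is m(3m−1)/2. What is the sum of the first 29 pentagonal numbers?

Σ i(3i−1)/2 = (3Σi² − Σi) / 2 over i = 1..29.
Σi = 435 and Σi² = 8555.
(3·8555 − 1·435) / 2 = 25230/2 = 12615.

12615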